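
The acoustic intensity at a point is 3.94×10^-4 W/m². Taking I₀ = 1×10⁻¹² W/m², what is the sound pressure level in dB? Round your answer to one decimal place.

L = 10·log₁₀(I/I₀) = 10·log₁₀(3.94×10^-4/10⁻¹²) = 10·log₁₀(3.94×10^8).
L = 10·(0.5955 + 8) = 85.95 dB.

86.0 dB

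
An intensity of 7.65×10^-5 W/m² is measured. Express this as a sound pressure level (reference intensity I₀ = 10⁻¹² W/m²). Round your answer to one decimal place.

Dividing by I₀ shifts the exponent by 12: I/I₀ = 7.65×10^7.
L = 10·(0.8837 + 7) = 78.84 dB.

78.8 dB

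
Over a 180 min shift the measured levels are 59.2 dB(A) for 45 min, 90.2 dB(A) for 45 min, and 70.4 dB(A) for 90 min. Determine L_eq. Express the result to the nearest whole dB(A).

Weight each interval's intensity by its duration and average over T = 180 min:
Σ tᵢ·10^(Lᵢ/10) = 45·10^(59.2/10) + 45·10^(90.2/10) + 90·10^(70.4/10) = 4.815e+10.
L_eq = 10·log₁₀(4.815e+10/180) = 84.27 dB(A).

84 dB(A)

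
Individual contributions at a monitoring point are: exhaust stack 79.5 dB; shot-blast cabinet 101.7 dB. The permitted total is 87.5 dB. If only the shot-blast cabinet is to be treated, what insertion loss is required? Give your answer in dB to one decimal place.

The untreated sources together contribute 10^(79.5/10) = 8.913e+07, i.e. 79.50 dB.
The limit corresponds to 10^(87.5/10) = 5.623e+08; subtracting the fixed part leaves 4.732e+08 for the shot-blast cabinet, i.e. 86.75 dB.
Required insertion loss = 101.7 − 86.75 = 14.95 dB.

14.9 dB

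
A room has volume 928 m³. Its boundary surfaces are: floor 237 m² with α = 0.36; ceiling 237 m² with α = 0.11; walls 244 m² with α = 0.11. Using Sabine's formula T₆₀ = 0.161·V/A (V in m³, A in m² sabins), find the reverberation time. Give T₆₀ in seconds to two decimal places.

1.08 s

A = Σ Sᵢαᵢ = 237·0.36 + 237·0.11 + 244·0.11 = 138.23 m².
T₆₀ = 0.161 × 928 / 138.23 = 1.081 s.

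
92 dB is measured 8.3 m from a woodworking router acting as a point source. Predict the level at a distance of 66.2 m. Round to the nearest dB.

For a point source, L₂ = L₁ − 20·log₁₀(r₂/r₁).
L₂ = 92 − 20·log₁₀(66.2/8.3) = 92 − 18.036 = 73.96 dB.

74 dB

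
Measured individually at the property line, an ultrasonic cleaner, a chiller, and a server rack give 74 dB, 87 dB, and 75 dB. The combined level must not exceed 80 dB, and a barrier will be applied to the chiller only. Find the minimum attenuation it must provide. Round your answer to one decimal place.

10.6 dB

The untreated sources together contribute 10^(74/10) + 10^(75/10) = 5.674e+07, i.e. 77.54 dB.
To meet 80 dB overall, the treated chiller may contribute at most 10^(80/10) − 5.674e+07 = 4.326e+07, i.e. 76.36 dB.
Required insertion loss = 87 − 76.36 = 10.64 dB.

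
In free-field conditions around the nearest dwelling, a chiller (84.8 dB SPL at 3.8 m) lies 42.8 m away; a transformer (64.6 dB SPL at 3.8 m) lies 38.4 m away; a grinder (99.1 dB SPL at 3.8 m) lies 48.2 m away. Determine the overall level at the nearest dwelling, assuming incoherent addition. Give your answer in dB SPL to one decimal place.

Propagate each source to the receiver with L = L_ref − 20·log₁₀(r/r_ref), then add intensities.
chiller: 84.8 − 20·log₁₀(42.8/3.8) = 84.8 − 21.03 = 63.77 dB SPL.
transformer: 64.6 − 20·log₁₀(38.4/3.8) = 64.6 − 20.09 = 44.51 dB SPL.
grinder: 99.1 − 20·log₁₀(48.2/3.8) = 99.1 − 22.07 = 77.03 dB SPL.
Σ 10^(L/10) = 5.293e+07 → L_total = 10·log₁₀(5.293e+07) = 77.24 dB SPL.

77.2 dB SPL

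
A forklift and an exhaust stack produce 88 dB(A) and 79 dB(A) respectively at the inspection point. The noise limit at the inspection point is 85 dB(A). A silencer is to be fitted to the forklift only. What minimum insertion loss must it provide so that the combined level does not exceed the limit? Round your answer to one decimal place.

Everything except the forklift sums to 10^(79/10) = 7.943e+07 in linear terms, 79.00 dB(A).
To meet 85 dB(A) overall, the treated forklift may contribute at most 10^(85/10) − 7.943e+07 = 2.368e+08, i.e. 83.74 dB(A).
Required insertion loss = 88 − 83.74 = 4.26 dB.

4.3 dB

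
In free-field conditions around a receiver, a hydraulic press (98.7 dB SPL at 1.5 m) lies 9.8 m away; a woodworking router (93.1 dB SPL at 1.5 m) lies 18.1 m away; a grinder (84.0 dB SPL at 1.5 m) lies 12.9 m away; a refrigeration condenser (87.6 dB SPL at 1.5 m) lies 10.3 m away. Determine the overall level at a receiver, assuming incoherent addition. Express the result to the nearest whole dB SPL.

First find each source's level at the receiver (point-source: −20·log₁₀(r/r_ref)), then combine on an intensity basis.
hydraulic press: 98.7 − 20·log₁₀(9.8/1.5) = 98.7 − 16.30 = 82.40 dB SPL.
woodworking router: 93.1 − 20·log₁₀(18.1/1.5) = 93.1 − 21.63 = 71.47 dB SPL.
grinder: 84.0 − 20·log₁₀(12.9/1.5) = 84.0 − 18.69 = 65.31 dB SPL.
refrigeration condenser: 87.6 − 20·log₁₀(10.3/1.5) = 87.6 − 16.73 = 70.87 dB SPL.
Σ 10^(L/10) = 2.033e+08 → L_total = 10·log₁₀(2.033e+08) = 83.08 dB SPL.

83 dB SPL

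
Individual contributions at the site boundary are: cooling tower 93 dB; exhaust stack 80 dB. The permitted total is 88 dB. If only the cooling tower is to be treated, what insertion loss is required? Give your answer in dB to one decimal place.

Everything except the cooling tower sums to 10^(80/10) = 1.000e+08 in linear terms, 80.00 dB.
The limit corresponds to 10^(88/10) = 6.310e+08; subtracting the fixed part leaves 5.310e+08 for the cooling tower, i.e. 87.25 dB.
So the cooling tower must be reduced from 93 to 87.25 dB: IL = 5.75 dB.

5.7 dB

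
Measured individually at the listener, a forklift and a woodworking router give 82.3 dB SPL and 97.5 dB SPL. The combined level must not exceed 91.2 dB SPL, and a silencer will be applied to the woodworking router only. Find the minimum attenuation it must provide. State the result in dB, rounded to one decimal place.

Fixed contribution from the other source: Σ 10^(L/10) = 10^(82.3/10) = 1.698e+08 (82.30 dB SPL).
To meet 91.2 dB SPL overall, the treated woodworking router may contribute at most 10^(91.2/10) − 1.698e+08 = 1.148e+09, i.e. 90.60 dB SPL.
So the woodworking router must be reduced from 97.5 to 90.60 dB SPL: IL = 6.90 dB.

6.9 dB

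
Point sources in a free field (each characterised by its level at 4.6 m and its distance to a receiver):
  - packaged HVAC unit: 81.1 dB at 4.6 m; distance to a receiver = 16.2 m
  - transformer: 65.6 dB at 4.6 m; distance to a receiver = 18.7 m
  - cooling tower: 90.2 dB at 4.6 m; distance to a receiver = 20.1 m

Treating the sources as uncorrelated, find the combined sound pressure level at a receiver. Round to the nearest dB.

78 dB

Propagate each source to the receiver with L = L_ref − 20·log₁₀(r/r_ref), then add intensities.
packaged HVAC unit: 81.1 − 20·log₁₀(16.2/4.6) = 81.1 − 10.94 = 70.16 dB.
transformer: 65.6 − 20·log₁₀(18.7/4.6) = 65.6 − 12.18 = 53.42 dB.
cooling tower: 90.2 − 20·log₁₀(20.1/4.6) = 90.2 − 12.81 = 77.39 dB.
Σ 10^(L/10) = 6.545e+07 → L_total = 10·log₁₀(6.545e+07) = 78.16 dB.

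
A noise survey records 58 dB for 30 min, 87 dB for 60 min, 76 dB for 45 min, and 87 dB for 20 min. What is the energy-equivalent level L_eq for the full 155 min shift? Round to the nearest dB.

84 dB

The energy average is taken in the linear domain: L_eq = 10·log₁₀[(Σ tᵢ·10^(Lᵢ/10))/T], T = 155 min.
Σ tᵢ·10^(Lᵢ/10) = 30·10^(58/10) + 60·10^(87/10) + 45·10^(76/10) + 20·10^(87/10) = 4.191e+10.
L_eq = 10·log₁₀(4.191e+10/155) = 84.32 dB.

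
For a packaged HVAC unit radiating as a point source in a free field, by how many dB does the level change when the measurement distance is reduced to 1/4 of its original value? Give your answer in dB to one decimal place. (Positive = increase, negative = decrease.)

With spherical spreading the level changes by −20·log₁₀(r₂/r₁).
ΔL = −20·log₁₀(0.25) = +12.04 dB.

+12.0 dB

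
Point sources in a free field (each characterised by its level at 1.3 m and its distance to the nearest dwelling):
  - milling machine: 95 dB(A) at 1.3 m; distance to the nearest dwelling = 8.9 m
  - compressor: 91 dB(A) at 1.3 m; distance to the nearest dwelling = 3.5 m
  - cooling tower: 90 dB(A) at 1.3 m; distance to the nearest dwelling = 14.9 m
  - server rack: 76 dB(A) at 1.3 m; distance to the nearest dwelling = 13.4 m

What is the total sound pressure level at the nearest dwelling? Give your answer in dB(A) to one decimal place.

First find each source's level at the receiver (point-source: −20·log₁₀(r/r_ref)), then combine on an intensity basis.
milling machine: 95 − 20·log₁₀(8.9/1.3) = 95 − 16.71 = 78.29 dB(A).
compressor: 91 − 20·log₁₀(3.5/1.3) = 91 − 8.60 = 82.40 dB(A).
cooling tower: 90 − 20·log₁₀(14.9/1.3) = 90 − 21.18 = 68.82 dB(A).
server rack: 76 − 20·log₁₀(13.4/1.3) = 76 − 20.26 = 55.74 dB(A).
Σ 10^(L/10) = 2.491e+08 → L_total = 10·log₁₀(2.491e+08) = 83.96 dB(A).

84.0 dB(A)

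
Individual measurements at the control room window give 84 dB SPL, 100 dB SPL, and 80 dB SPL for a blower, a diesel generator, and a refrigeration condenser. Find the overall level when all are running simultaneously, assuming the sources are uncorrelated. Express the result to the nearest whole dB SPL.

For uncorrelated sources the intensities add, so convert each level to linear form, sum, and take 10·log₁₀ of the total.
Σ 10^(L/10) = 10^(84/10) + 10^(100/10) + 10^(80/10) = 1.035e+10.
L_total = 10·log₁₀(1.035e+10) = 100.15 dB SPL.

100 dB SPL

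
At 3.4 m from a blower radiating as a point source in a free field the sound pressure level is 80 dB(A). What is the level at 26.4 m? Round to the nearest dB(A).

Spherical spreading from a point source gives a 20·log₁₀(r₂/r₁) drop.
L₂ = 80 − 20·log₁₀(26.4/3.4) = 80 − 17.803 = 62.20 dB(A).

62 dB(A)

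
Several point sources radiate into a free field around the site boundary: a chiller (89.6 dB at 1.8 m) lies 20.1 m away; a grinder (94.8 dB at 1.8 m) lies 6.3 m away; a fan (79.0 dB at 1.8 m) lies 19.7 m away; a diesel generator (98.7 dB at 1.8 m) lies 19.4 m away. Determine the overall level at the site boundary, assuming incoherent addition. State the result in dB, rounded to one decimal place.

85.0 dB

Apply inverse-square spreading to bring every level to the receiver, then sum 10^(L/10).
chiller: 89.6 − 20·log₁₀(20.1/1.8) = 89.6 − 20.96 = 68.64 dB.
grinder: 94.8 − 20·log₁₀(6.3/1.8) = 94.8 − 10.88 = 83.92 dB.
fan: 79.0 − 20·log₁₀(19.7/1.8) = 79.0 − 20.78 = 58.22 dB.
diesel generator: 98.7 − 20·log₁₀(19.4/1.8) = 98.7 − 20.65 = 78.05 dB.
Σ 10^(L/10) = 3.183e+08 → L_total = 10·log₁₀(3.183e+08) = 85.03 dB.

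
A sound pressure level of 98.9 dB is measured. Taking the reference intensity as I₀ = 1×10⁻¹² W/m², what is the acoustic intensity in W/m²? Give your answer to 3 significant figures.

I/I₀ = 10^(98.9/10) = 7.762e+09, so I = 7.762e+09 × 10⁻¹² W/m².

0.00776 W/m²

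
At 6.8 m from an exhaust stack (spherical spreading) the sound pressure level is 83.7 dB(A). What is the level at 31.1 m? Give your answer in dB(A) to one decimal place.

70.5 dB(A)

Spherical spreading from a point source gives a 20·log₁₀(r₂/r₁) drop.
L₂ = 83.7 − 20·log₁₀(31.1/6.8) = 83.7 − 13.205 = 70.49 dB(A).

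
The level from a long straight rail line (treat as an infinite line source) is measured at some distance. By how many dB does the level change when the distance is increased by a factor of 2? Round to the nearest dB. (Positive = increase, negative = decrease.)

-3 dB

Line-source spreading: ΔL = −10·log₁₀(r₂/r₁).
ΔL = −10·log₁₀(2) = -3.01 dB.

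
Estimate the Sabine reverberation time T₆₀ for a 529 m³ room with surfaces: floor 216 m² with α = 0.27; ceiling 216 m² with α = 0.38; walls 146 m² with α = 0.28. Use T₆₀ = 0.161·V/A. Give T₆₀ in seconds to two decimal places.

Summing Sᵢαᵢ: 216·0.27 + 216·0.38 + 146·0.28 = 181.28 m².
T₆₀ = 0.161 × 529 / 181.28 = 0.470 s.

0.47 s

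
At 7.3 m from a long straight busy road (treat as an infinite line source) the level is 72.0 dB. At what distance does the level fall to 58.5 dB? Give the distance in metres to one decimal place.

For a line source L₁ − L₂ = 10·log₁₀(r₂/r₁), so r₂ = r₁·10^((L₁−L₂)/10).
r₂ = 7.3·10^((72.0−58.5)/10) = 7.3·10^(13.5/10) = 163.43 m.

163.4 m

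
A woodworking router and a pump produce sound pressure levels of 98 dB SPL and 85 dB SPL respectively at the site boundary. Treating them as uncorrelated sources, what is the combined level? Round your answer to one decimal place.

Incoherent sources combine by intensity addition: L_total = 10·log₁₀(Σ 10^(L_i/10)).
Σ 10^(L/10) = 10^(98/10) + 10^(85/10) = 6.626e+09.
L_total = 10·log₁₀(6.626e+09) = 98.21 dB SPL.

98.2 dB SPL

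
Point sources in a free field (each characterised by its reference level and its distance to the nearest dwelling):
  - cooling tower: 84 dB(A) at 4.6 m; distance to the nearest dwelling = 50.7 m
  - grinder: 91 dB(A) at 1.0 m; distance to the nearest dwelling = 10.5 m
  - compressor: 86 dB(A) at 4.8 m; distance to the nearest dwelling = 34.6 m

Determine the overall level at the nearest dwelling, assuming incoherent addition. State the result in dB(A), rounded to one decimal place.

73.3 dB(A)

First find each source's level at the receiver (point-source: −20·log₁₀(r/r_ref)), then combine on an intensity basis.
cooling tower: 84 − 20·log₁₀(50.7/4.6) = 84 − 20.85 = 63.15 dB(A).
grinder: 91 − 20·log₁₀(10.5/1.0) = 91 − 20.42 = 70.58 dB(A).
compressor: 86 − 20·log₁₀(34.6/4.8) = 86 − 17.16 = 68.84 dB(A).
Σ 10^(L/10) = 2.115e+07 → L_total = 10·log₁₀(2.115e+07) = 73.25 dB(A).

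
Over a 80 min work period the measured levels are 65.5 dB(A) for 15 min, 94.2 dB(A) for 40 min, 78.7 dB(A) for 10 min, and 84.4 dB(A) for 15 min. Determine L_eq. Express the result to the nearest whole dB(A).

91 dB(A)

L_eq = 10·log₁₀[(1/T)·Σ tᵢ·10^(Lᵢ/10)] with T = 80 min.
Σ tᵢ·10^(Lᵢ/10) = 15·10^(65.5/10) + 40·10^(94.2/10) + 10·10^(78.7/10) + 15·10^(84.4/10) = 1.101e+11.
L_eq = 10·log₁₀(1.101e+11/80) = 91.39 dB(A).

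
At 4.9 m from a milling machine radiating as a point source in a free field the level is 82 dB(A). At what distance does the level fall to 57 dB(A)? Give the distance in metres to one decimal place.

87.1 m

Point-source spreading drops the level by 20·log₁₀(r₂/r₁); inverting, r₂/r₁ = 10^(ΔL/20).
r₂ = 4.9·10^((82−57)/20) = 4.9·10^(25.0/20) = 87.14 m.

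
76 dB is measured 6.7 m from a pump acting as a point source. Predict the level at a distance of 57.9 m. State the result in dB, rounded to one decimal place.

57.3 dB

Spherical spreading from a point source gives a 20·log₁₀(r₂/r₁) drop.
L₂ = 76 − 20·log₁₀(57.9/6.7) = 76 − 18.732 = 57.27 dB.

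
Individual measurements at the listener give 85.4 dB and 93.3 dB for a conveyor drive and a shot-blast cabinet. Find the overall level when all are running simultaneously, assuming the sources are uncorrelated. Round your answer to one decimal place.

Incoherent sources combine by intensity addition: L_total = 10·log₁₀(Σ 10^(L_i/10)).
Σ 10^(L/10) = 10^(85.4/10) + 10^(93.3/10) = 2.485e+09.
L_total = 10·log₁₀(2.485e+09) = 93.95 dB.

94.0 dB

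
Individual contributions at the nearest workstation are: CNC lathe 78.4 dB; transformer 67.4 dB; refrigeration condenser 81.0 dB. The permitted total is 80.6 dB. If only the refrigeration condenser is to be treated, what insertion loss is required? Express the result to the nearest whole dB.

Fixed contribution from the other sources: Σ 10^(L/10) = 10^(78.4/10) + 10^(67.4/10) = 7.468e+07 (78.73 dB).
The limit corresponds to 10^(80.6/10) = 1.148e+08; subtracting the fixed part leaves 4.014e+07 for the refrigeration condenser, i.e. 76.04 dB.
So the refrigeration condenser must be reduced from 81.0 to 76.04 dB: IL = 4.96 dB.

5 dB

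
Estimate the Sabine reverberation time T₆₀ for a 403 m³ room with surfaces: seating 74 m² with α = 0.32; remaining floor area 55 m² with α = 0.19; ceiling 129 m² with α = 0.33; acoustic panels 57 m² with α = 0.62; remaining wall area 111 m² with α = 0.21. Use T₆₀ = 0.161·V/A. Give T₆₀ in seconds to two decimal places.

0.48 s

Total absorption A = 74·0.32 + 55·0.19 + 129·0.33 + 57·0.62 + 111·0.21 = 135.35 m² sabins.
T₆₀ = 0.161·V/A = 0.161·403/135.35 = 0.479 s.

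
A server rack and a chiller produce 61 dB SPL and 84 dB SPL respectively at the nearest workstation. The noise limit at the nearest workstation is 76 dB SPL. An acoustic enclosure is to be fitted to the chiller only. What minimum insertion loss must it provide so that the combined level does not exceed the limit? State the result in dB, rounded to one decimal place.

The untreated sources together contribute 10^(61/10) = 1.259e+06, i.e. 61.00 dB SPL.
To meet 76 dB SPL overall, the treated chiller may contribute at most 10^(76/10) − 1.259e+06 = 3.855e+07, i.e. 75.86 dB SPL.
So the chiller must be reduced from 84 to 75.86 dB SPL: IL = 8.14 dB.

8.1 dB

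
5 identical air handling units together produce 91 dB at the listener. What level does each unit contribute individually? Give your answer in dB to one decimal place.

84.0 dB

Dividing the total intensity by 5 lowers the level by 10·log₁₀ 5 = 6.990 dB: L₁ = 91 − 6.990.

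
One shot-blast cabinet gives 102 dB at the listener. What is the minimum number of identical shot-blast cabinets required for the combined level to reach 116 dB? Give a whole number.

26

The shortfall is 116 − 102 = 14.0 dB, and N units add 10·log₁₀ N, so need 10·log₁₀ N ≥ 14.0.
N ≥ 10^(14.0/10) = 25.119, so N = 26.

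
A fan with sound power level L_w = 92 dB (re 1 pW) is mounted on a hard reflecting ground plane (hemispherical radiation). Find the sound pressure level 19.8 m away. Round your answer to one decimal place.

The power spreads over a hemisphere of area 2π·r², so L_p = L_w − 10·log₁₀(2π·r²).
2π·r² = 2463 m², 10·log₁₀ of that is 33.915 dB.
L_p = 92 − 33.915 = 58.08 dB.

58.1 dB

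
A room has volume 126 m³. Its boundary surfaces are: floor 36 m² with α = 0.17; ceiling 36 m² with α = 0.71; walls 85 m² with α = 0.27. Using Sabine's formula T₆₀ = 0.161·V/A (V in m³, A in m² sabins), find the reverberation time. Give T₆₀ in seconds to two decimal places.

A = Σ Sᵢαᵢ = 36·0.17 + 36·0.71 + 85·0.27 = 54.63 m².
T₆₀ = 0.161·V/A = 0.161·126/54.63 = 0.371 s.

0.37 s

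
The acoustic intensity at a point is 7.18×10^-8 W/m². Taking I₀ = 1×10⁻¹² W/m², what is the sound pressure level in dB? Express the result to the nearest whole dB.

49 dB

L = 10·log₁₀(I/I₀) = 10·log₁₀(7.18×10^-8/10⁻¹²) = 10·log₁₀(7.18×10^4).
L = 10·(0.8561 + 4) = 48.56 dB.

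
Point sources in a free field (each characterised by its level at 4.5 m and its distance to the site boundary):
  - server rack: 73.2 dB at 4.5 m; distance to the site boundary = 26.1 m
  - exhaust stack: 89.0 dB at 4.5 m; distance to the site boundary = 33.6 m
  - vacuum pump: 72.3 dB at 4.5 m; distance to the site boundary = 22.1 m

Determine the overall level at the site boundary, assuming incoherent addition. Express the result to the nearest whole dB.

First find each source's level at the receiver (point-source: −20·log₁₀(r/r_ref)), then combine on an intensity basis.
server rack: 73.2 − 20·log₁₀(26.1/4.5) = 73.2 − 15.27 = 57.93 dB.
exhaust stack: 89.0 − 20·log₁₀(33.6/4.5) = 89.0 − 17.46 = 71.54 dB.
vacuum pump: 72.3 − 20·log₁₀(22.1/4.5) = 72.3 − 13.82 = 58.48 dB.
Σ 10^(L/10) = 1.557e+07 → L_total = 10·log₁₀(1.557e+07) = 71.92 dB.

72 dB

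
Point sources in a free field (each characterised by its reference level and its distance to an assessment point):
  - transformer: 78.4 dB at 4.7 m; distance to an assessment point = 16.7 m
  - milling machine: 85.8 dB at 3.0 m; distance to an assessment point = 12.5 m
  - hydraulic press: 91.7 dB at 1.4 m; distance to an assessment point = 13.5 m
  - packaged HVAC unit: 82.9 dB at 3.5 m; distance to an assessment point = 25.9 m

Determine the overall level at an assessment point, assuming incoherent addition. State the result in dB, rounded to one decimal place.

76.7 dB

First find each source's level at the receiver (point-source: −20·log₁₀(r/r_ref)), then combine on an intensity basis.
transformer: 78.4 − 20·log₁₀(16.7/4.7) = 78.4 − 11.01 = 67.39 dB.
milling machine: 85.8 − 20·log₁₀(12.5/3.0) = 85.8 − 12.40 = 73.40 dB.
hydraulic press: 91.7 − 20·log₁₀(13.5/1.4) = 91.7 − 19.68 = 72.02 dB.
packaged HVAC unit: 82.9 − 20·log₁₀(25.9/3.5) = 82.9 − 17.38 = 65.52 dB.
Σ 10^(L/10) = 4.685e+07 → L_total = 10·log₁₀(4.685e+07) = 76.71 dB.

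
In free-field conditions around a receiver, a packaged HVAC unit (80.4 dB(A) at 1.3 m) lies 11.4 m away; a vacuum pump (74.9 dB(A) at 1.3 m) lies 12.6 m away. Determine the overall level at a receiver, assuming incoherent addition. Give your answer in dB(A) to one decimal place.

Propagate each source to the receiver with L = L_ref − 20·log₁₀(r/r_ref), then add intensities.
packaged HVAC unit: 80.4 − 20·log₁₀(11.4/1.3) = 80.4 − 18.86 = 61.54 dB(A).
vacuum pump: 74.9 − 20·log₁₀(12.6/1.3) = 74.9 − 19.73 = 55.17 dB(A).
Σ 10^(L/10) = 1.755e+06 → L_total = 10·log₁₀(1.755e+06) = 62.44 dB(A).

62.4 dB(A)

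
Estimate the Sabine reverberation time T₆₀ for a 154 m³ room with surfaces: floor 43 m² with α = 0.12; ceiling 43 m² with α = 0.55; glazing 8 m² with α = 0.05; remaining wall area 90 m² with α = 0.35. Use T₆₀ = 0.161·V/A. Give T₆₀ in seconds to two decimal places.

Summing Sᵢαᵢ: 43·0.12 + 43·0.55 + 8·0.05 + 90·0.35 = 60.71 m².
T₆₀ = 0.161 × 154 / 60.71 = 0.408 s.

0.41 s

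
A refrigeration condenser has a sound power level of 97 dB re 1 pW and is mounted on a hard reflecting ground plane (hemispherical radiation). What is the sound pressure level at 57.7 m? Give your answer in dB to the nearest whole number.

The power spreads over a hemisphere of area 2π·r², so L_p = L_w − 10·log₁₀(2π·r²).
2π·r² = 2.092e+04 m², 10·log₁₀ of that is 43.205 dB.
L_p = 97 − 43.205 = 53.79 dB.

54 dB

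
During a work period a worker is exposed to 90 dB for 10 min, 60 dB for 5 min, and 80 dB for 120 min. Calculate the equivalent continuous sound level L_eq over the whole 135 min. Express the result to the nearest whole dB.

82 dB

The energy average is taken in the linear domain: L_eq = 10·log₁₀[(Σ tᵢ·10^(Lᵢ/10))/T], T = 135 min.
Σ tᵢ·10^(Lᵢ/10) = 10·10^(90/10) + 5·10^(60/10) + 120·10^(80/10) = 2.200e+10.
L_eq = 10·log₁₀(2.200e+10/135) = 82.12 dB.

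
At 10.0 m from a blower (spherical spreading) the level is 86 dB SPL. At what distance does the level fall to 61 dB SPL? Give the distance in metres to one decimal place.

177.8 m

For a point source L₁ − L₂ = 20·log₁₀(r₂/r₁), so r₂ = r₁·10^((L₁−L₂)/20).
r₂ = 10.0·10^((86−61)/20) = 10.0·10^(25.0/20) = 177.83 m.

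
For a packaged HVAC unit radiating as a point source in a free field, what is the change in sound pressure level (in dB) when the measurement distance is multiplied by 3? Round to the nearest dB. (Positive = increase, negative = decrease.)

With spherical spreading the level changes by −20·log₁₀(r₂/r₁).
ΔL = −20·log₁₀(3) = -9.54 dB.

-10 dB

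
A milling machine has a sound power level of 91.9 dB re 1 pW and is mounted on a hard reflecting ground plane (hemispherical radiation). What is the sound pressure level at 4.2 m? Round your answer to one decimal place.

71.5 dB

The power spreads over a hemisphere of area 2π·r², so L_p = L_w − 10·log₁₀(2π·r²).
2π·r² = 110.8 m², 10·log₁₀ of that is 20.447 dB.
L_p = 91.9 − 20.447 = 71.45 dB.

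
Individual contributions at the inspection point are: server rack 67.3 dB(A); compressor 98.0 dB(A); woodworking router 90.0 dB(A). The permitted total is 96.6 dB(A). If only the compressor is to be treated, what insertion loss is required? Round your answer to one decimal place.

Everything except the compressor sums to 10^(67.3/10) + 10^(90.0/10) = 1.005e+09 in linear terms, 90.02 dB(A).
The limit corresponds to 10^(96.6/10) = 4.571e+09; subtracting the fixed part leaves 3.566e+09 for the compressor, i.e. 95.52 dB(A).
Required insertion loss = 98.0 − 95.52 = 2.48 dB.

2.5 dB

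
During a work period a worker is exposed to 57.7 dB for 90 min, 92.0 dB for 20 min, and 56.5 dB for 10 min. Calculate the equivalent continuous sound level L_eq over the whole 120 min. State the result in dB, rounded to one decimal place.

84.2 dB

The energy average is taken in the linear domain: L_eq = 10·log₁₀[(Σ tᵢ·10^(Lᵢ/10))/T], T = 120 min.
Σ tᵢ·10^(Lᵢ/10) = 90·10^(57.7/10) + 20·10^(92.0/10) + 10·10^(56.5/10) = 3.176e+10.
L_eq = 10·log₁₀(3.176e+10/120) = 84.23 dB.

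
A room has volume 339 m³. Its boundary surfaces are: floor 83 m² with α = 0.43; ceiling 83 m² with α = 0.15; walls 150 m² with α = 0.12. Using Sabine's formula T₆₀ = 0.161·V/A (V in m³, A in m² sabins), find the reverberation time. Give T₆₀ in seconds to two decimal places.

A = Σ Sᵢαᵢ = 83·0.43 + 83·0.15 + 150·0.12 = 66.14 m².
T₆₀ = 0.161·V/A = 0.161·339/66.14 = 0.825 s.

0.83 s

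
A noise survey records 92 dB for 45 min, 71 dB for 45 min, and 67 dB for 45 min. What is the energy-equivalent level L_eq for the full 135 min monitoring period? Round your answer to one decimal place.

87.3 dB

L_eq = 10·log₁₀[(1/T)·Σ tᵢ·10^(Lᵢ/10)] with T = 135 min.
Σ tᵢ·10^(Lᵢ/10) = 45·10^(92/10) + 45·10^(71/10) + 45·10^(67/10) = 7.211e+10.
L_eq = 10·log₁₀(7.211e+10/135) = 87.28 dB.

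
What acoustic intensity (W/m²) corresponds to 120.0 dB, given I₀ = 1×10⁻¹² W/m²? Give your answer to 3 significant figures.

I/I₀ = 10^(120.0/10) = 1e+12, so I = 1e+12 × 10⁻¹² W/m².

1.00 W/m²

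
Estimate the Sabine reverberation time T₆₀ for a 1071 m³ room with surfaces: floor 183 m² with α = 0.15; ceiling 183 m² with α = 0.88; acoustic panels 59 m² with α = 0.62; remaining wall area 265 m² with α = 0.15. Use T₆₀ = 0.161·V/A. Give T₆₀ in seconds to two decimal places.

Summing Sᵢαᵢ: 183·0.15 + 183·0.88 + 59·0.62 + 265·0.15 = 264.82 m².
T₆₀ = 0.161·V/A = 0.161·1071/264.82 = 0.651 s.

0.65 s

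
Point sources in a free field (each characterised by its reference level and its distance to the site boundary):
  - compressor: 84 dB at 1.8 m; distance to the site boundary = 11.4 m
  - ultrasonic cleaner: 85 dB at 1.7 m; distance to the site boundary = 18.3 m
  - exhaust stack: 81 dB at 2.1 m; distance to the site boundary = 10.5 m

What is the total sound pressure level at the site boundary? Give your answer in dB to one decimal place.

Propagate each source to the receiver with L = L_ref − 20·log₁₀(r/r_ref), then add intensities.
compressor: 84 − 20·log₁₀(11.4/1.8) = 84 − 16.03 = 67.97 dB.
ultrasonic cleaner: 85 − 20·log₁₀(18.3/1.7) = 85 − 20.64 = 64.36 dB.
exhaust stack: 81 − 20·log₁₀(10.5/2.1) = 81 − 13.98 = 67.02 dB.
Σ 10^(L/10) = 1.403e+07 → L_total = 10·log₁₀(1.403e+07) = 71.47 dB.

71.5 dB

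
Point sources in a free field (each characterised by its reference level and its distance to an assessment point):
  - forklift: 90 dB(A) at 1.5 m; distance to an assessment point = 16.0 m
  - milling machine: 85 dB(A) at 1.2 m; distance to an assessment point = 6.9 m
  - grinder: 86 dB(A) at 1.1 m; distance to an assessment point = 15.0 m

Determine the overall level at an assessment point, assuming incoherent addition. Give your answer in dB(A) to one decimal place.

73.1 dB(A)

First find each source's level at the receiver (point-source: −20·log₁₀(r/r_ref)), then combine on an intensity basis.
forklift: 90 − 20·log₁₀(16.0/1.5) = 90 − 20.56 = 69.44 dB(A).
milling machine: 85 − 20·log₁₀(6.9/1.2) = 85 − 15.19 = 69.81 dB(A).
grinder: 86 − 20·log₁₀(15.0/1.1) = 86 − 22.69 = 63.31 dB(A).
Σ 10^(L/10) = 2.049e+07 → L_total = 10·log₁₀(2.049e+07) = 73.12 dB(A).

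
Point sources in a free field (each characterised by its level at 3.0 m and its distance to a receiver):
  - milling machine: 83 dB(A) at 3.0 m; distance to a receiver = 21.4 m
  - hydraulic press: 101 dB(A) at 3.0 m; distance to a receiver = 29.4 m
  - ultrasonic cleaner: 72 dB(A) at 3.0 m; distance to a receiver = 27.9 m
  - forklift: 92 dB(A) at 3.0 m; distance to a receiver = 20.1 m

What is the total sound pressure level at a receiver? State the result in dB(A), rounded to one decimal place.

Apply inverse-square spreading to bring every level to the receiver, then sum 10^(L/10).
milling machine: 83 − 20·log₁₀(21.4/3.0) = 83 − 17.07 = 65.93 dB(A).
hydraulic press: 101 − 20·log₁₀(29.4/3.0) = 101 − 19.82 = 81.18 dB(A).
ultrasonic cleaner: 72 − 20·log₁₀(27.9/3.0) = 72 − 19.37 = 52.63 dB(A).
forklift: 92 − 20·log₁₀(20.1/3.0) = 92 − 16.52 = 75.48 dB(A).
Σ 10^(L/10) = 1.705e+08 → L_total = 10·log₁₀(1.705e+08) = 82.32 dB(A).

82.3 dB(A)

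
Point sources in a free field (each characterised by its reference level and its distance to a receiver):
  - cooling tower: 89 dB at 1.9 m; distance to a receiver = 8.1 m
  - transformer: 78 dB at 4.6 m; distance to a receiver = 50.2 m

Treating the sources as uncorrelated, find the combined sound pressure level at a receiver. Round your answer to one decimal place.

Apply inverse-square spreading to bring every level to the receiver, then sum 10^(L/10).
cooling tower: 89 − 20·log₁₀(8.1/1.9) = 89 − 12.59 = 76.41 dB.
transformer: 78 − 20·log₁₀(50.2/4.6) = 78 − 20.76 = 57.24 dB.
Σ 10^(L/10) = 4.424e+07 → L_total = 10·log₁₀(4.424e+07) = 76.46 dB.

76.5 dB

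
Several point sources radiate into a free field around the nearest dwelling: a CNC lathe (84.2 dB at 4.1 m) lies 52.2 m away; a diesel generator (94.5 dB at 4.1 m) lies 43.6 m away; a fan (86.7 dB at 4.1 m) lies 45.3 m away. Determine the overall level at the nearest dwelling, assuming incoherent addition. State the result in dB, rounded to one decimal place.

First find each source's level at the receiver (point-source: −20·log₁₀(r/r_ref)), then combine on an intensity basis.
CNC lathe: 84.2 − 20·log₁₀(52.2/4.1) = 84.2 − 22.10 = 62.10 dB.
diesel generator: 94.5 − 20·log₁₀(43.6/4.1) = 94.5 − 20.53 = 73.97 dB.
fan: 86.7 − 20·log₁₀(45.3/4.1) = 86.7 − 20.87 = 65.83 dB.
Σ 10^(L/10) = 3.038e+07 → L_total = 10·log₁₀(3.038e+07) = 74.83 dB.

74.8 dB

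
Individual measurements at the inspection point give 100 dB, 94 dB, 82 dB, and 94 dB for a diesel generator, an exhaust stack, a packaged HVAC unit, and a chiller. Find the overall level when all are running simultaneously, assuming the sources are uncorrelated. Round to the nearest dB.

102 dB

Incoherent sources combine by intensity addition: L_total = 10·log₁₀(Σ 10^(L_i/10)).
Σ 10^(L/10) = 10^(100/10) + 10^(94/10) + 10^(82/10) + 10^(94/10) = 1.518e+10.
L_total = 10·log₁₀(1.518e+10) = 101.81 dB.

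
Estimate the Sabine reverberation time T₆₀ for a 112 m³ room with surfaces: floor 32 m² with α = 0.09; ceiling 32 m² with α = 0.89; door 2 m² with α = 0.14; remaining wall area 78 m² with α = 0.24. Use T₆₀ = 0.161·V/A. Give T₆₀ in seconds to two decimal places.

A = Σ Sᵢαᵢ = 32·0.09 + 32·0.89 + 2·0.14 + 78·0.24 = 50.36 m².
T₆₀ = 0.161·V/A = 0.161·112/50.36 = 0.358 s.

0.36 s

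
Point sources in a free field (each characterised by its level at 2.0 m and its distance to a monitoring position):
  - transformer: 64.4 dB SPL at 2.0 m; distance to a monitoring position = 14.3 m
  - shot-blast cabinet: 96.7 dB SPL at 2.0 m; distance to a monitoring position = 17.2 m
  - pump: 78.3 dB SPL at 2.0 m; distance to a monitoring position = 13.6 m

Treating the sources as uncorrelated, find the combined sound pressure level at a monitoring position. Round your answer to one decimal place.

78.1 dB SPL

First find each source's level at the receiver (point-source: −20·log₁₀(r/r_ref)), then combine on an intensity basis.
transformer: 64.4 − 20·log₁₀(14.3/2.0) = 64.4 − 17.09 = 47.31 dB SPL.
shot-blast cabinet: 96.7 − 20·log₁₀(17.2/2.0) = 96.7 − 18.69 = 78.01 dB SPL.
pump: 78.3 − 20·log₁₀(13.6/2.0) = 78.3 − 16.65 = 61.65 dB SPL.
Σ 10^(L/10) = 6.476e+07 → L_total = 10·log₁₀(6.476e+07) = 78.11 dB SPL.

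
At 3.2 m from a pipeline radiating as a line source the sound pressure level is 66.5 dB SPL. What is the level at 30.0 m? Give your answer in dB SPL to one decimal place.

Line-source attenuation: ΔL = 10·log₁₀(r₂/r₁) = 10·log₁₀(30.0/3.2) = 9.720 dB.
L₂ = 66.5 − 10·log₁₀(30.0/3.2) = 66.5 − 9.720 = 56.78 dB SPL.

56.8 dB SPL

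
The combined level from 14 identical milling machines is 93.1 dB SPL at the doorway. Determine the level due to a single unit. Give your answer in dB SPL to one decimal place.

14 equal contributions raise the level by 10·log₁₀ 14 = 11.461 dB, so each unit alone gives 93.1 − 11.461.

81.6 dB SPL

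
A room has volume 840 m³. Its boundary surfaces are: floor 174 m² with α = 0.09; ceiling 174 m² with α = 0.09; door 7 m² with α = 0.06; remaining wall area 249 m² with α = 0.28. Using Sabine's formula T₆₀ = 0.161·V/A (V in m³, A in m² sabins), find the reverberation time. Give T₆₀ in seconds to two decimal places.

Total absorption A = 174·0.09 + 174·0.09 + 7·0.06 + 249·0.28 = 101.46 m² sabins.
T₆₀ = 0.161 × 840 / 101.46 = 1.333 s.

1.33 s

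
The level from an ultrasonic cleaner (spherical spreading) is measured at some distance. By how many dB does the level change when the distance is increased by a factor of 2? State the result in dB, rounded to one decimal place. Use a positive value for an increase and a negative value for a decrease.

-6.0 dB

A point source loses 6 dB per doubling of distance; generally ΔL = −20·log₁₀(r₂/r₁).
ΔL = −20·log₁₀(2) = -6.02 dB.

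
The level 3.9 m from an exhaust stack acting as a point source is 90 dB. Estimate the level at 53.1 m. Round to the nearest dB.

Spherical spreading from a point source gives a 20·log₁₀(r₂/r₁) drop.
L₂ = 90 − 20·log₁₀(53.1/3.9) = 90 − 22.681 = 67.32 dB.

67 dB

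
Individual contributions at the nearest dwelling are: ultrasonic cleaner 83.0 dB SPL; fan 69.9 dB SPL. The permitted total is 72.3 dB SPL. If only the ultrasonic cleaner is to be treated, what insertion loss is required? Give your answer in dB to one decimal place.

14.4 dB

Everything except the ultrasonic cleaner sums to 10^(69.9/10) = 9.772e+06 in linear terms, 69.90 dB SPL.
To meet 72.3 dB SPL overall, the treated ultrasonic cleaner may contribute at most 10^(72.3/10) − 9.772e+06 = 7.210e+06, i.e. 68.58 dB SPL.
So the ultrasonic cleaner must be reduced from 83.0 to 68.58 dB SPL: IL = 14.42 dB.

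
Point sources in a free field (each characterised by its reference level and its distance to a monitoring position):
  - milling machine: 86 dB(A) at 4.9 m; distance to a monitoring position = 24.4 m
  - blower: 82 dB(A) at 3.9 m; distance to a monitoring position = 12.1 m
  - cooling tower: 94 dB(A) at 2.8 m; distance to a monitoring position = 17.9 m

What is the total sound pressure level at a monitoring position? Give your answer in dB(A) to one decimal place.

First find each source's level at the receiver (point-source: −20·log₁₀(r/r_ref)), then combine on an intensity basis.
milling machine: 86 − 20·log₁₀(24.4/4.9) = 86 − 13.94 = 72.06 dB(A).
blower: 82 − 20·log₁₀(12.1/3.9) = 82 − 9.83 = 72.17 dB(A).
cooling tower: 94 − 20·log₁₀(17.9/2.8) = 94 − 16.11 = 77.89 dB(A).
Σ 10^(L/10) = 9.398e+07 → L_total = 10·log₁₀(9.398e+07) = 79.73 dB(A).

79.7 dB(A)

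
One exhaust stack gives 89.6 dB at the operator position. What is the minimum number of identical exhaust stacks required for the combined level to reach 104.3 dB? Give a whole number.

Need L₁ + 10·log₁₀ N ≥ 104.3, i.e. log₁₀ N ≥ 1.47.
N ≥ 10^(14.7/10) = 29.512, so N = 30.

30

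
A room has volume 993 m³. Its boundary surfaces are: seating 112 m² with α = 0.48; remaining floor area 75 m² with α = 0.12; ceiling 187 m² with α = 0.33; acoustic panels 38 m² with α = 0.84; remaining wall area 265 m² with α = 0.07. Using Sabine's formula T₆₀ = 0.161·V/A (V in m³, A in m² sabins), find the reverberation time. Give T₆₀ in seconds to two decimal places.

0.91 s

Total absorption A = 112·0.48 + 75·0.12 + 187·0.33 + 38·0.84 + 265·0.07 = 174.94 m² sabins.
T₆₀ = 0.161 × 993 / 174.94 = 0.914 s.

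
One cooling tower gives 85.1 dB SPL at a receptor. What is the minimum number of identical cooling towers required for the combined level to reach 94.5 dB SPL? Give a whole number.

The shortfall is 94.5 − 85.1 = 9.4 dB, and N units add 10·log₁₀ N, so need 10·log₁₀ N ≥ 9.4.
N ≥ 10^(9.4/10) = 8.710, so N = 9.

9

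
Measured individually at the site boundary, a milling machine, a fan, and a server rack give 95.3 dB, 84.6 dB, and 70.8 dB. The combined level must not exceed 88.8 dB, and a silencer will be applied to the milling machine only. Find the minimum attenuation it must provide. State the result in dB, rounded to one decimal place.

Everything except the milling machine sums to 10^(84.6/10) + 10^(70.8/10) = 3.004e+08 in linear terms, 84.78 dB.
The limit corresponds to 10^(88.8/10) = 7.586e+08; subtracting the fixed part leaves 4.582e+08 for the milling machine, i.e. 86.61 dB.
Required insertion loss = 95.3 − 86.61 = 8.69 dB.

8.7 dB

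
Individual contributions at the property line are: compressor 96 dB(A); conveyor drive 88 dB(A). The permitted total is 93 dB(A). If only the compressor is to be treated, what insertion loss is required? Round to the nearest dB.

The untreated sources together contribute 10^(88/10) = 6.310e+08, i.e. 88.00 dB(A).
To meet 93 dB(A) overall, the treated compressor may contribute at most 10^(93/10) − 6.310e+08 = 1.364e+09, i.e. 91.35 dB(A).
Required insertion loss = 96 − 91.35 = 4.65 dB.

5 dB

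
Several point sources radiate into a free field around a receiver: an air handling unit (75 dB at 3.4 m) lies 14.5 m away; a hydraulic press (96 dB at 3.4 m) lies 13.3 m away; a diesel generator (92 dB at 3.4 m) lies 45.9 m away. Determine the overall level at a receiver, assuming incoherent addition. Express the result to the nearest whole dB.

Apply inverse-square spreading to bring every level to the receiver, then sum 10^(L/10).
air handling unit: 75 − 20·log₁₀(14.5/3.4) = 75 − 12.60 = 62.40 dB.
hydraulic press: 96 − 20·log₁₀(13.3/3.4) = 96 − 11.85 = 84.15 dB.
diesel generator: 92 − 20·log₁₀(45.9/3.4) = 92 − 22.61 = 69.39 dB.
Σ 10^(L/10) = 2.706e+08 → L_total = 10·log₁₀(2.706e+08) = 84.32 dB.

84 dB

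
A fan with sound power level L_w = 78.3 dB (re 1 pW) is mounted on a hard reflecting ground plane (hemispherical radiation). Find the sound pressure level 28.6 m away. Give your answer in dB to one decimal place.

The power spreads over a hemisphere of area 2π·r², so L_p = L_w − 10·log₁₀(2π·r²).
2π·r² = 5139 m², 10·log₁₀ of that is 37.109 dB.
L_p = 78.3 − 37.109 = 41.19 dB.

41.2 dB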